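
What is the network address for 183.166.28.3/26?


IP:   10110111.10100110.00011100.00000011
Mask: 11111111.11111111.11111111.11000000
AND operation:
Net:  10110111.10100110.00011100.00000000
Network: 183.166.28.0/26


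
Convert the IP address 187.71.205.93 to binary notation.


187 = 10111011
71 = 01000111
205 = 11001101
93 = 01011101
Binary: 10111011.01000111.11001101.01011101


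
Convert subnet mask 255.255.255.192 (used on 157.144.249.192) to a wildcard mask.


Subnet mask: 255.255.255.192
Wildcard = 255.255.255.255 - subnet mask
255 - 255 = 0
255 - 255 = 0
255 - 255 = 0
255 - 192 = 63
Wildcard: 0.0.0.63


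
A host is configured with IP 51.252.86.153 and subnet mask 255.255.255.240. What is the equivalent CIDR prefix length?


Binary: 11111111.11111111.11111111.11110000
Count leading 1s
Prefix: /28


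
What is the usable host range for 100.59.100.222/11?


Network: 100.32.0.0
Broadcast: 100.63.255.255
First usable = network + 1
Last usable = broadcast - 1
Range: 100.32.0.1 to 100.63.255.254


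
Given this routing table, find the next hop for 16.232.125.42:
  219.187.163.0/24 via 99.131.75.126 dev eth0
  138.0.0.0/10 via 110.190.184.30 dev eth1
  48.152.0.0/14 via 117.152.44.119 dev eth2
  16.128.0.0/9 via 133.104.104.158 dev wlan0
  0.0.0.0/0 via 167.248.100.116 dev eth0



Longest prefix match for 16.232.125.42:
  /24 219.187.163.0: no
  /10 138.0.0.0: no
  /14 48.152.0.0: no
  /9 16.128.0.0: MATCH
  /0 0.0.0.0: MATCH
Selected: next-hop 133.104.104.158 via wlan0 (matched /9)


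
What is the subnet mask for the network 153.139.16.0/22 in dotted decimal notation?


/22 means 22 network bits, 10 host bits
Binary: 11111111111111111111110000000000
Mask: 255.255.252.0


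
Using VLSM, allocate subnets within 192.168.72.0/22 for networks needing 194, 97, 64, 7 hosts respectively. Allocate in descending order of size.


194 hosts -> /24 (254 usable): 192.168.72.0/24
97 hosts -> /25 (126 usable): 192.168.73.0/25
64 hosts -> /25 (126 usable): 192.168.73.128/25
7 hosts -> /28 (14 usable): 192.168.74.0/28
Allocation: 192.168.72.0/24 (194 hosts, 254 usable); 192.168.73.0/25 (97 hosts, 126 usable); 192.168.73.128/25 (64 hosts, 126 usable); 192.168.74.0/28 (7 hosts, 14 usable)


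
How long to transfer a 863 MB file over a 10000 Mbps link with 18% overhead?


Effective throughput = 10000 * (1 - 18/100) = 8200 Mbps
File size in Mb = 863 * 8 = 6904 Mb
Time = 6904 / 8200
Time = 0.842 seconds


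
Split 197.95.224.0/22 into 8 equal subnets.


New prefix = 22 + 3 = 25
Each subnet has 128 addresses
  197.95.224.0/25
  197.95.224.128/25
  197.95.225.0/25
  197.95.225.128/25
  197.95.226.0/25
  197.95.226.128/25
  197.95.227.0/25
  197.95.227.128/25
Subnets: 197.95.224.0/25, 197.95.224.128/25, 197.95.225.0/25, 197.95.225.128/25, 197.95.226.0/25, 197.95.226.128/25, 197.95.227.0/25, 197.95.227.128/25


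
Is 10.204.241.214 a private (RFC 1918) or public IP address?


RFC 1918 private ranges:
  10.0.0.0/8 (10.0.0.0 - 10.255.255.255)
  172.16.0.0/12 (172.16.0.0 - 172.31.255.255)
  192.168.0.0/16 (192.168.0.0 - 192.168.255.255)
Private (in 10.0.0.0/8)


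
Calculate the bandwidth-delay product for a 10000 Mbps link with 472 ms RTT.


BDP = bandwidth * RTT
= 10000 Mbps * 472 ms
= 10000 * 1e6 * 472 / 1000 bits
= 4720000000 bits
= 590000000 bytes
= 576171.875 KB
BDP = 4720000000 bits (590000000 bytes)


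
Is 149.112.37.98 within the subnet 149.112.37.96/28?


Subnet network: 149.112.37.96
Test IP AND mask: 149.112.37.96
Yes, 149.112.37.98 is in 149.112.37.96/28


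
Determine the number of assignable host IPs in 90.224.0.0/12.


Host bits = 32 - 12 = 20
Total addresses = 2^20 = 1048576
Usable = total - 2 (network and broadcast)
Usable hosts: 1048574


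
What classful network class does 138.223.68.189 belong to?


First octet: 138
Binary: 10001010
10xxxxxx -> Class B (128-191)
Class B, default mask 255.255.0.0 (/16)


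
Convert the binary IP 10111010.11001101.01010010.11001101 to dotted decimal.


10111010 = 186
11001101 = 205
01010010 = 82
11001101 = 205
IP: 186.205.82.205


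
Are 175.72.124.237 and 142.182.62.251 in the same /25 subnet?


Mask: 255.255.255.128
175.72.124.237 AND mask = 175.72.124.128
142.182.62.251 AND mask = 142.182.62.128
No, different subnets (175.72.124.128 vs 142.182.62.128)


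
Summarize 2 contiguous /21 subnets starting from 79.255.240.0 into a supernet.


Original prefix: /21
Number of subnets: 2 = 2^1
New prefix = 21 - 1 = 20
Supernet: 79.255.240.0/20


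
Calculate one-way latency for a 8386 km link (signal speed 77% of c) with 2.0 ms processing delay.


Speed = 0.77 * 3e5 km/s = 231000 km/s
Propagation delay = 8386 / 231000 = 0.0363 s = 36.303 ms
Processing delay = 2.0 ms
Total one-way latency = 38.303 ms


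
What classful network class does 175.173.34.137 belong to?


First octet: 175
Binary: 10101111
10xxxxxx -> Class B (128-191)
Class B, default mask 255.255.0.0 (/16)


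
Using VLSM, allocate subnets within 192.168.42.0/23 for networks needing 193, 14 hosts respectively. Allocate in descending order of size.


193 hosts -> /24 (254 usable): 192.168.42.0/24
14 hosts -> /28 (14 usable): 192.168.43.0/28
Allocation: 192.168.42.0/24 (193 hosts, 254 usable); 192.168.43.0/28 (14 hosts, 14 usable)


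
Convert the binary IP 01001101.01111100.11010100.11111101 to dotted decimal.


01001101 = 77
01111100 = 124
11010100 = 212
11111101 = 253
IP: 77.124.212.253


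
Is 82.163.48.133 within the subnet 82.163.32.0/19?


Subnet network: 82.163.32.0
Test IP AND mask: 82.163.32.0
Yes, 82.163.48.133 is in 82.163.32.0/19


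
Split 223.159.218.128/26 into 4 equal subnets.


New prefix = 26 + 2 = 28
Each subnet has 16 addresses
  223.159.218.128/28
  223.159.218.144/28
  223.159.218.160/28
  223.159.218.176/28
Subnets: 223.159.218.128/28, 223.159.218.144/28, 223.159.218.160/28, 223.159.218.176/28


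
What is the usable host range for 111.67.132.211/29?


Network: 111.67.132.208
Broadcast: 111.67.132.215
First usable = network + 1
Last usable = broadcast - 1
Range: 111.67.132.209 to 111.67.132.214


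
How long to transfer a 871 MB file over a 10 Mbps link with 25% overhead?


Effective throughput = 10 * (1 - 25/100) = 7.5 Mbps
File size in Mb = 871 * 8 = 6968 Mb
Time = 6968 / 7.5
Time = 929.0667 seconds


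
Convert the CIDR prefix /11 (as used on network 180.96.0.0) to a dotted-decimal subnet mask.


/11 means 11 network bits, 21 host bits
Binary: 11111111111000000000000000000000
Mask: 255.224.0.0


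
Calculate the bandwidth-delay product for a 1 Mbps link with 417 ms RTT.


BDP = bandwidth * RTT
= 1 Mbps * 417 ms
= 1 * 1e6 * 417 / 1000 bits
= 417000 bits
= 52125 bytes
= 50.9033 KB
BDP = 417000 bits (52125 bytes)


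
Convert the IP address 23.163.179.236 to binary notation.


23 = 00010111
163 = 10100011
179 = 10110011
236 = 11101100
Binary: 00010111.10100011.10110011.11101100


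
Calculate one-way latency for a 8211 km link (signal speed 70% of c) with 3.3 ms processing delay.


Speed = 0.7 * 3e5 km/s = 210000 km/s
Propagation delay = 8211 / 210000 = 0.0391 s = 39.1 ms
Processing delay = 3.3 ms
Total one-way latency = 42.4 ms


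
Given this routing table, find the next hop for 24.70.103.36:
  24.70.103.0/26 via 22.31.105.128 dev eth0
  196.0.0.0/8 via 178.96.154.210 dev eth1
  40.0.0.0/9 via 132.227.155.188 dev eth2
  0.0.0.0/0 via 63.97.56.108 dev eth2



Longest prefix match for 24.70.103.36:
  /26 24.70.103.0: MATCH
  /8 196.0.0.0: no
  /9 40.0.0.0: no
  /0 0.0.0.0: MATCH
Selected: next-hop 22.31.105.128 via eth0 (matched /26)


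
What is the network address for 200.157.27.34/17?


IP:   11001000.10011101.00011011.00100010
Mask: 11111111.11111111.10000000.00000000
AND operation:
Net:  11001000.10011101.00000000.00000000
Network: 200.157.0.0/17


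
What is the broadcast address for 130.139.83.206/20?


Network: 130.139.80.0/20
Host bits = 12
Set all host bits to 1:
Broadcast: 130.139.95.255


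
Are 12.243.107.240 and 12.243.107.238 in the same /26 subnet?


Mask: 255.255.255.192
12.243.107.240 AND mask = 12.243.107.192
12.243.107.238 AND mask = 12.243.107.192
Yes, same subnet (12.243.107.192)


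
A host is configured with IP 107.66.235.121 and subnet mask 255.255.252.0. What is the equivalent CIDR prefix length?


Binary: 11111111.11111111.11111100.00000000
Count leading 1s
Prefix: /22


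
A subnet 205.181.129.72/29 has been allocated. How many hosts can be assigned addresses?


Host bits = 32 - 29 = 3
Total addresses = 2^3 = 8
Usable = total - 2 (network and broadcast)
Usable hosts: 6


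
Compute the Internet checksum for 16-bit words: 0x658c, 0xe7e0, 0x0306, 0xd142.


Sum all words (with carry folding):
+ 0x658c = 0x658c
+ 0xe7e0 = 0x4d6d
+ 0x0306 = 0x5073
+ 0xd142 = 0x21b6
One's complement: ~0x21b6
Checksum = 0xde49


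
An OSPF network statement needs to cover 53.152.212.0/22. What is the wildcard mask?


Subnet mask: 255.255.252.0
Wildcard = 255.255.255.255 - subnet mask
255 - 255 = 0
255 - 255 = 0
255 - 252 = 3
255 - 0 = 255
Wildcard: 0.0.3.255


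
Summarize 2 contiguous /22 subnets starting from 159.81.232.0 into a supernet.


Original prefix: /22
Number of subnets: 2 = 2^1
New prefix = 22 - 1 = 21
Supernet: 159.81.232.0/21


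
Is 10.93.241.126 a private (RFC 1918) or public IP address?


RFC 1918 private ranges:
  10.0.0.0/8 (10.0.0.0 - 10.255.255.255)
  172.16.0.0/12 (172.16.0.0 - 172.31.255.255)
  192.168.0.0/16 (192.168.0.0 - 192.168.255.255)
Private (in 10.0.0.0/8)


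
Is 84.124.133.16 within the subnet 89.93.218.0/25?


Subnet network: 89.93.218.0
Test IP AND mask: 84.124.133.0
No, 84.124.133.16 is not in 89.93.218.0/25


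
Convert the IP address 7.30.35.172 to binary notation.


7 = 00000111
30 = 00011110
35 = 00100011
172 = 10101100
Binary: 00000111.00011110.00100011.10101100


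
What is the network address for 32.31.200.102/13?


IP:   00100000.00011111.11001000.01100110
Mask: 11111111.11111000.00000000.00000000
AND operation:
Net:  00100000.00011000.00000000.00000000
Network: 32.24.0.0/13


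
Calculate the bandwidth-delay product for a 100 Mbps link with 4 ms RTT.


BDP = bandwidth * RTT
= 100 Mbps * 4 ms
= 100 * 1e6 * 4 / 1000 bits
= 400000 bits
= 50000 bytes
= 48.8281 KB
BDP = 400000 bits (50000 bytes)


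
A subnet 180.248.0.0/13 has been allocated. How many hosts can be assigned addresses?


Host bits = 32 - 13 = 19
Total addresses = 2^19 = 524288
Usable = total - 2 (network and broadcast)
Usable hosts: 524286


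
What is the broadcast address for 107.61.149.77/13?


Network: 107.56.0.0/13
Host bits = 19
Set all host bits to 1:
Broadcast: 107.63.255.255


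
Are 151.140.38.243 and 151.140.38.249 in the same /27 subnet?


Mask: 255.255.255.224
151.140.38.243 AND mask = 151.140.38.224
151.140.38.249 AND mask = 151.140.38.224
Yes, same subnet (151.140.38.224)


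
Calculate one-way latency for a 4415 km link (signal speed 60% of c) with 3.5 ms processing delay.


Speed = 0.6 * 3e5 km/s = 180000 km/s
Propagation delay = 4415 / 180000 = 0.0245 s = 24.5278 ms
Processing delay = 3.5 ms
Total one-way latency = 28.0278 ms


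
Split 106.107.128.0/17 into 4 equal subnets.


New prefix = 17 + 2 = 19
Each subnet has 8192 addresses
  106.107.128.0/19
  106.107.160.0/19
  106.107.192.0/19
  106.107.224.0/19
Subnets: 106.107.128.0/19, 106.107.160.0/19, 106.107.192.0/19, 106.107.224.0/19


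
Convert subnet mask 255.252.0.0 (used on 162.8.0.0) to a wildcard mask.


Subnet mask: 255.252.0.0
Wildcard = 255.255.255.255 - subnet mask
255 - 255 = 0
255 - 252 = 3
255 - 0 = 255
255 - 0 = 255
Wildcard: 0.3.255.255


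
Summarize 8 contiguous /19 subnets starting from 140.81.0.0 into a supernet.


Original prefix: /19
Number of subnets: 8 = 2^3
New prefix = 19 - 3 = 16
Supernet: 140.81.0.0/16


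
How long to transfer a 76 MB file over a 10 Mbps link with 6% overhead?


Effective throughput = 10 * (1 - 6/100) = 9.4 Mbps
File size in Mb = 76 * 8 = 608 Mb
Time = 608 / 9.4
Time = 64.6809 seconds


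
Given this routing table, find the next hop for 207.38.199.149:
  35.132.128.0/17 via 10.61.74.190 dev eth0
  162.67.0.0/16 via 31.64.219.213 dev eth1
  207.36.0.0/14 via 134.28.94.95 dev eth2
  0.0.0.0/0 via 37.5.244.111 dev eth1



Longest prefix match for 207.38.199.149:
  /17 35.132.128.0: no
  /16 162.67.0.0: no
  /14 207.36.0.0: MATCH
  /0 0.0.0.0: MATCH
Selected: next-hop 134.28.94.95 via eth2 (matched /14)


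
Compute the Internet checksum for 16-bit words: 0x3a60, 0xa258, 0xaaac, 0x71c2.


Sum all words (with carry folding):
+ 0x3a60 = 0x3a60
+ 0xa258 = 0xdcb8
+ 0xaaac = 0x8765
+ 0x71c2 = 0xf927
One's complement: ~0xf927
Checksum = 0x06d8


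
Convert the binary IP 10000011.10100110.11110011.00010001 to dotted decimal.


10000011 = 131
10100110 = 166
11110011 = 243
00010001 = 17
IP: 131.166.243.17


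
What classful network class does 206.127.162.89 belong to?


First octet: 206
Binary: 11001110
110xxxxx -> Class C (192-223)
Class C, default mask 255.255.255.0 (/24)


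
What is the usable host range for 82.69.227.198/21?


Network: 82.69.224.0
Broadcast: 82.69.231.255
First usable = network + 1
Last usable = broadcast - 1
Range: 82.69.224.1 to 82.69.231.254


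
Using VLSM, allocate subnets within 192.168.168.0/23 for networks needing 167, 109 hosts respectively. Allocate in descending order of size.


167 hosts -> /24 (254 usable): 192.168.168.0/24
109 hosts -> /25 (126 usable): 192.168.169.0/25
Allocation: 192.168.168.0/24 (167 hosts, 254 usable); 192.168.169.0/25 (109 hosts, 126 usable)


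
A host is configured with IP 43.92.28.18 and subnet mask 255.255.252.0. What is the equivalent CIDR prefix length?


Binary: 11111111.11111111.11111100.00000000
Count leading 1s
Prefix: /22


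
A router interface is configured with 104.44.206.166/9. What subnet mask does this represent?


/9 means 9 network bits, 23 host bits
Binary: 11111111100000000000000000000000
Mask: 255.128.0.0


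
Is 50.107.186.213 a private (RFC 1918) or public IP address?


RFC 1918 private ranges:
  10.0.0.0/8 (10.0.0.0 - 10.255.255.255)
  172.16.0.0/12 (172.16.0.0 - 172.31.255.255)
  192.168.0.0/16 (192.168.0.0 - 192.168.255.255)
Public (not in any RFC 1918 range)


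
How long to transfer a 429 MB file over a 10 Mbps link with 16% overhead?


Effective throughput = 10 * (1 - 16/100) = 8.4 Mbps
File size in Mb = 429 * 8 = 3432 Mb
Time = 3432 / 8.4
Time = 408.5714 seconds


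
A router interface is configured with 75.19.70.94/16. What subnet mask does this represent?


/16 means 16 network bits, 16 host bits
Binary: 11111111111111110000000000000000
Mask: 255.255.0.0


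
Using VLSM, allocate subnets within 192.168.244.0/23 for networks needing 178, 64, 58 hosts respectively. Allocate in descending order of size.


178 hosts -> /24 (254 usable): 192.168.244.0/24
64 hosts -> /25 (126 usable): 192.168.245.0/25
58 hosts -> /26 (62 usable): 192.168.245.128/26
Allocation: 192.168.244.0/24 (178 hosts, 254 usable); 192.168.245.0/25 (64 hosts, 126 usable); 192.168.245.128/26 (58 hosts, 62 usable)


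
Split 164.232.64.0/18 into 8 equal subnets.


New prefix = 18 + 3 = 21
Each subnet has 2048 addresses
  164.232.64.0/21
  164.232.72.0/21
  164.232.80.0/21
  164.232.88.0/21
  164.232.96.0/21
  164.232.104.0/21
  164.232.112.0/21
  164.232.120.0/21
Subnets: 164.232.64.0/21, 164.232.72.0/21, 164.232.80.0/21, 164.232.88.0/21, 164.232.96.0/21, 164.232.104.0/21, 164.232.112.0/21, 164.232.120.0/21


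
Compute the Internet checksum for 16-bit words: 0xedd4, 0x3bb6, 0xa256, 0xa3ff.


Sum all words (with carry folding):
+ 0xedd4 = 0xedd4
+ 0x3bb6 = 0x298b
+ 0xa256 = 0xcbe1
+ 0xa3ff = 0x6fe1
One's complement: ~0x6fe1
Checksum = 0x901e


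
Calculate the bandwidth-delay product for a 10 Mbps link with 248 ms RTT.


BDP = bandwidth * RTT
= 10 Mbps * 248 ms
= 10 * 1e6 * 248 / 1000 bits
= 2480000 bits
= 310000 bytes
= 302.7344 KB
BDP = 2480000 bits (310000 bytes)


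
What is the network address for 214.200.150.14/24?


IP:   11010110.11001000.10010110.00001110
Mask: 11111111.11111111.11111111.00000000
AND operation:
Net:  11010110.11001000.10010110.00000000
Network: 214.200.150.0/24


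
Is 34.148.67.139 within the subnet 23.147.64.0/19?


Subnet network: 23.147.64.0
Test IP AND mask: 34.148.64.0
No, 34.148.67.139 is not in 23.147.64.0/19


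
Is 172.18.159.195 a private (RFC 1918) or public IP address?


RFC 1918 private ranges:
  10.0.0.0/8 (10.0.0.0 - 10.255.255.255)
  172.16.0.0/12 (172.16.0.0 - 172.31.255.255)
  192.168.0.0/16 (192.168.0.0 - 192.168.255.255)
Private (in 172.16.0.0/12)


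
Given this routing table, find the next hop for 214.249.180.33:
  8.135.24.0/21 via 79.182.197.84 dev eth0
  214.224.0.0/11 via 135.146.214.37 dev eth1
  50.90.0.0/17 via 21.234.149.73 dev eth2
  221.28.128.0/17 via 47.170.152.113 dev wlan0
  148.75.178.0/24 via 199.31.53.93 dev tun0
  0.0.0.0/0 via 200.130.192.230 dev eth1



Longest prefix match for 214.249.180.33:
  /21 8.135.24.0: no
  /11 214.224.0.0: MATCH
  /17 50.90.0.0: no
  /17 221.28.128.0: no
  /24 148.75.178.0: no
  /0 0.0.0.0: MATCH
Selected: next-hop 135.146.214.37 via eth1 (matched /11)


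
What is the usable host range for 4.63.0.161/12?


Network: 4.48.0.0
Broadcast: 4.63.255.255
First usable = network + 1
Last usable = broadcast - 1
Range: 4.48.0.1 to 4.63.255.254


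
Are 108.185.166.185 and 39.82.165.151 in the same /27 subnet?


Mask: 255.255.255.224
108.185.166.185 AND mask = 108.185.166.160
39.82.165.151 AND mask = 39.82.165.128
No, different subnets (108.185.166.160 vs 39.82.165.128)


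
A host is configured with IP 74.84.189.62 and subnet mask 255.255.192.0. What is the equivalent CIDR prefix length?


Binary: 11111111.11111111.11000000.00000000
Count leading 1s
Prefix: /18


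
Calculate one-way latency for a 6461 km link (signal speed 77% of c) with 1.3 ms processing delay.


Speed = 0.77 * 3e5 km/s = 231000 km/s
Propagation delay = 6461 / 231000 = 0.028 s = 27.9697 ms
Processing delay = 1.3 ms
Total one-way latency = 29.2697 ms


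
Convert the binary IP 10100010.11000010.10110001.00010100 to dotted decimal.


10100010 = 162
11000010 = 194
10110001 = 177
00010100 = 20
IP: 162.194.177.20


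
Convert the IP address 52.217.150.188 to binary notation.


52 = 00110100
217 = 11011001
150 = 10010110
188 = 10111100
Binary: 00110100.11011001.10010110.10111100


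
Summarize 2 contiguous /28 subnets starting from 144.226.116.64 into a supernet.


Original prefix: /28
Number of subnets: 2 = 2^1
New prefix = 28 - 1 = 27
Supernet: 144.226.116.64/27


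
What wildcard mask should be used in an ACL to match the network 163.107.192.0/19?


Subnet mask: 255.255.224.0
Wildcard = 255.255.255.255 - subnet mask
255 - 255 = 0
255 - 255 = 0
255 - 224 = 31
255 - 0 = 255
Wildcard: 0.0.31.255


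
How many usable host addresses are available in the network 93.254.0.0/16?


Host bits = 32 - 16 = 16
Total addresses = 2^16 = 65536
Usable = total - 2 (network and broadcast)
Usable hosts: 65534


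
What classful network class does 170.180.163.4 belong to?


First octet: 170
Binary: 10101010
10xxxxxx -> Class B (128-191)
Class B, default mask 255.255.0.0 (/16)


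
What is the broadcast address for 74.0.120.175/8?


Network: 74.0.0.0/8
Host bits = 24
Set all host bits to 1:
Broadcast: 74.255.255.255


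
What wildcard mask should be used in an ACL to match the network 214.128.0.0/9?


Subnet mask: 255.128.0.0
Wildcard = 255.255.255.255 - subnet mask
255 - 255 = 0
255 - 128 = 127
255 - 0 = 255
255 - 0 = 255
Wildcard: 0.127.255.255


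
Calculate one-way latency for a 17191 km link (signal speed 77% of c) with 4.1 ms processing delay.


Speed = 0.77 * 3e5 km/s = 231000 km/s
Propagation delay = 17191 / 231000 = 0.0744 s = 74.4199 ms
Processing delay = 4.1 ms
Total one-way latency = 78.5199 ms


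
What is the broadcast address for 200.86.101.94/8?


Network: 200.0.0.0/8
Host bits = 24
Set all host bits to 1:
Broadcast: 200.255.255.255


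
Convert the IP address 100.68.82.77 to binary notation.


100 = 01100100
68 = 01000100
82 = 01010010
77 = 01001101
Binary: 01100100.01000100.01010010.01001101


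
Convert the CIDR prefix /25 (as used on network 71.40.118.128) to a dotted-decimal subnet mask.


/25 means 25 network bits, 7 host bits
Binary: 11111111111111111111111110000000
Mask: 255.255.255.128


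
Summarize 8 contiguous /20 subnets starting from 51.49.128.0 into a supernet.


Original prefix: /20
Number of subnets: 8 = 2^3
New prefix = 20 - 3 = 17
Supernet: 51.49.128.0/17


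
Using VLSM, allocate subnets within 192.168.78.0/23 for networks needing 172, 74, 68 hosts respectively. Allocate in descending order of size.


172 hosts -> /24 (254 usable): 192.168.78.0/24
74 hosts -> /25 (126 usable): 192.168.79.0/25
68 hosts -> /25 (126 usable): 192.168.79.128/25
Allocation: 192.168.78.0/24 (172 hosts, 254 usable); 192.168.79.0/25 (74 hosts, 126 usable); 192.168.79.128/25 (68 hosts, 126 usable)


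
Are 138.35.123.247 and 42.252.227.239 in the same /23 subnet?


Mask: 255.255.254.0
138.35.123.247 AND mask = 138.35.122.0
42.252.227.239 AND mask = 42.252.226.0
No, different subnets (138.35.122.0 vs 42.252.226.0)


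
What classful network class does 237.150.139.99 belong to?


First octet: 237
Binary: 11101101
1110xxxx -> Class D (224-239)
Class D (multicast), default mask N/A


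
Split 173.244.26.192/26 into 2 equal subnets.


New prefix = 26 + 1 = 27
Each subnet has 32 addresses
  173.244.26.192/27
  173.244.26.224/27
Subnets: 173.244.26.192/27, 173.244.26.224/27


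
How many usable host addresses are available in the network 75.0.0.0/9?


Host bits = 32 - 9 = 23
Total addresses = 2^23 = 8388608
Usable = total - 2 (network and broadcast)
Usable hosts: 8388606


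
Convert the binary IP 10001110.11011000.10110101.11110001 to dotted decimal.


10001110 = 142
11011000 = 216
10110101 = 181
11110001 = 241
IP: 142.216.181.241


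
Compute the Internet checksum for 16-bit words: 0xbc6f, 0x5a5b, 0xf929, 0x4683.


Sum all words (with carry folding):
+ 0xbc6f = 0xbc6f
+ 0x5a5b = 0x16cb
+ 0xf929 = 0x0ff5
+ 0x4683 = 0x5678
One's complement: ~0x5678
Checksum = 0xa987


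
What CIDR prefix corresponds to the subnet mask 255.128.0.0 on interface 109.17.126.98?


Binary: 11111111.10000000.00000000.00000000
Count leading 1s
Prefix: /9


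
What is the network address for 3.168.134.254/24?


IP:   00000011.10101000.10000110.11111110
Mask: 11111111.11111111.11111111.00000000
AND operation:
Net:  00000011.10101000.10000110.00000000
Network: 3.168.134.0/24


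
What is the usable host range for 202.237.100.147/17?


Network: 202.237.0.0
Broadcast: 202.237.127.255
First usable = network + 1
Last usable = broadcast - 1
Range: 202.237.0.1 to 202.237.127.254


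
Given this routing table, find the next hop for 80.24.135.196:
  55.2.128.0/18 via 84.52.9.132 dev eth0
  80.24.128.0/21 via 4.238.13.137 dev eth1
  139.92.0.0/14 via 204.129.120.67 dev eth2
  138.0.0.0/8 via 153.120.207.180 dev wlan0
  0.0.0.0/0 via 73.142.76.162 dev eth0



Longest prefix match for 80.24.135.196:
  /18 55.2.128.0: no
  /21 80.24.128.0: MATCH
  /14 139.92.0.0: no
  /8 138.0.0.0: no
  /0 0.0.0.0: MATCH
Selected: next-hop 4.238.13.137 via eth1 (matched /21)


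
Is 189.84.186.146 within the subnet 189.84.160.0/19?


Subnet network: 189.84.160.0
Test IP AND mask: 189.84.160.0
Yes, 189.84.186.146 is in 189.84.160.0/19


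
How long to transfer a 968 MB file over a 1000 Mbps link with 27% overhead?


Effective throughput = 1000 * (1 - 27/100) = 730 Mbps
File size in Mb = 968 * 8 = 7744 Mb
Time = 7744 / 730
Time = 10.6082 seconds


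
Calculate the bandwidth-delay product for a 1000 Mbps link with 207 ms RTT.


BDP = bandwidth * RTT
= 1000 Mbps * 207 ms
= 1000 * 1e6 * 207 / 1000 bits
= 207000000 bits
= 25875000 bytes
= 25268.5547 KB
BDP = 207000000 bits (25875000 bytes)


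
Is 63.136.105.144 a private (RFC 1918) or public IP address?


RFC 1918 private ranges:
  10.0.0.0/8 (10.0.0.0 - 10.255.255.255)
  172.16.0.0/12 (172.16.0.0 - 172.31.255.255)
  192.168.0.0/16 (192.168.0.0 - 192.168.255.255)
Public (not in any RFC 1918 range)


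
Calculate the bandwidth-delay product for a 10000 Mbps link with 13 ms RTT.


BDP = bandwidth * RTT
= 10000 Mbps * 13 ms
= 10000 * 1e6 * 13 / 1000 bits
= 130000000 bits
= 16250000 bytes
= 15869.1406 KB
BDP = 130000000 bits (16250000 bytes)


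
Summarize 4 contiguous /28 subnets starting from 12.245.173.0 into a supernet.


Original prefix: /28
Number of subnets: 4 = 2^2
New prefix = 28 - 2 = 26
Supernet: 12.245.173.0/26


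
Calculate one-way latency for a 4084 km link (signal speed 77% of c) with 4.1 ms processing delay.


Speed = 0.77 * 3e5 km/s = 231000 km/s
Propagation delay = 4084 / 231000 = 0.0177 s = 17.6797 ms
Processing delay = 4.1 ms
Total one-way latency = 21.7797 ms


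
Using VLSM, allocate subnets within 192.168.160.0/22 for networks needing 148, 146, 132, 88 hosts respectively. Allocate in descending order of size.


148 hosts -> /24 (254 usable): 192.168.160.0/24
146 hosts -> /24 (254 usable): 192.168.161.0/24
132 hosts -> /24 (254 usable): 192.168.162.0/24
88 hosts -> /25 (126 usable): 192.168.163.0/25
Allocation: 192.168.160.0/24 (148 hosts, 254 usable); 192.168.161.0/24 (146 hosts, 254 usable); 192.168.162.0/24 (132 hosts, 254 usable); 192.168.163.0/25 (88 hosts, 126 usable)


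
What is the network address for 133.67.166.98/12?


IP:   10000101.01000011.10100110.01100010
Mask: 11111111.11110000.00000000.00000000
AND operation:
Net:  10000101.01000000.00000000.00000000
Network: 133.64.0.0/12


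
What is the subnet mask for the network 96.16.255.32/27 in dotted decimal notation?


/27 means 27 network bits, 5 host bits
Binary: 11111111111111111111111111100000
Mask: 255.255.255.224


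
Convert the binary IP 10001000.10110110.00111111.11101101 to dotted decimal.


10001000 = 136
10110110 = 182
00111111 = 63
11101101 = 237
IP: 136.182.63.237


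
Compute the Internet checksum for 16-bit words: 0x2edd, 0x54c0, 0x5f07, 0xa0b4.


Sum all words (with carry folding):
+ 0x2edd = 0x2edd
+ 0x54c0 = 0x839d
+ 0x5f07 = 0xe2a4
+ 0xa0b4 = 0x8359
One's complement: ~0x8359
Checksum = 0x7ca6


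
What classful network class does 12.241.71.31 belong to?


First octet: 12
Binary: 00001100
0xxxxxxx -> Class A (1-126)
Class A, default mask 255.0.0.0 (/8)


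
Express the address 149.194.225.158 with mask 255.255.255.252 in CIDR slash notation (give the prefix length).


Binary: 11111111.11111111.11111111.11111100
Count leading 1s
Prefix: /30


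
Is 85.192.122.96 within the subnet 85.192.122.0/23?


Subnet network: 85.192.122.0
Test IP AND mask: 85.192.122.0
Yes, 85.192.122.96 is in 85.192.122.0/23


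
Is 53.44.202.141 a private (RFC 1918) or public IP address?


RFC 1918 private ranges:
  10.0.0.0/8 (10.0.0.0 - 10.255.255.255)
  172.16.0.0/12 (172.16.0.0 - 172.31.255.255)
  192.168.0.0/16 (192.168.0.0 - 192.168.255.255)
Public (not in any RFC 1918 range)


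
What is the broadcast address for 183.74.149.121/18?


Network: 183.74.128.0/18
Host bits = 14
Set all host bits to 1:
Broadcast: 183.74.191.255


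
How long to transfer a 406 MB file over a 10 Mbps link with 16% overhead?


Effective throughput = 10 * (1 - 16/100) = 8.4 Mbps
File size in Mb = 406 * 8 = 3248 Mb
Time = 3248 / 8.4
Time = 386.6667 seconds


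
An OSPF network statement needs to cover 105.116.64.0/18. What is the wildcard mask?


Subnet mask: 255.255.192.0
Wildcard = 255.255.255.255 - subnet mask
255 - 255 = 0
255 - 255 = 0
255 - 192 = 63
255 - 0 = 255
Wildcard: 0.0.63.255


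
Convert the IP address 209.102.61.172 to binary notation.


209 = 11010001
102 = 01100110
61 = 00111101
172 = 10101100
Binary: 11010001.01100110.00111101.10101100


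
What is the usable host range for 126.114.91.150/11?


Network: 126.96.0.0
Broadcast: 126.127.255.255
First usable = network + 1
Last usable = broadcast - 1
Range: 126.96.0.1 to 126.127.255.254


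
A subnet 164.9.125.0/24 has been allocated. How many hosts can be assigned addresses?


Host bits = 32 - 24 = 8
Total addresses = 2^8 = 256
Usable = total - 2 (network and broadcast)
Usable hosts: 254


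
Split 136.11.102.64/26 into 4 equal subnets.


New prefix = 26 + 2 = 28
Each subnet has 16 addresses
  136.11.102.64/28
  136.11.102.80/28
  136.11.102.96/28
  136.11.102.112/28
Subnets: 136.11.102.64/28, 136.11.102.80/28, 136.11.102.96/28, 136.11.102.112/28


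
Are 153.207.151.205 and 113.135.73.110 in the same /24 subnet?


Mask: 255.255.255.0
153.207.151.205 AND mask = 153.207.151.0
113.135.73.110 AND mask = 113.135.73.0
No, different subnets (153.207.151.0 vs 113.135.73.0)


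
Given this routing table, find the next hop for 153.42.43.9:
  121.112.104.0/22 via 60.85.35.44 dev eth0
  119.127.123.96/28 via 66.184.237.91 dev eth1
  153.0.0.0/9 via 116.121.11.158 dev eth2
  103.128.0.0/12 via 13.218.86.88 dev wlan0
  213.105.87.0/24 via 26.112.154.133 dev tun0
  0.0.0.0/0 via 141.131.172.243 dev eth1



Longest prefix match for 153.42.43.9:
  /22 121.112.104.0: no
  /28 119.127.123.96: no
  /9 153.0.0.0: MATCH
  /12 103.128.0.0: no
  /24 213.105.87.0: no
  /0 0.0.0.0: MATCH
Selected: next-hop 116.121.11.158 via eth2 (matched /9)


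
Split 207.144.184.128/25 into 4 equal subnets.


New prefix = 25 + 2 = 27
Each subnet has 32 addresses
  207.144.184.128/27
  207.144.184.160/27
  207.144.184.192/27
  207.144.184.224/27
Subnets: 207.144.184.128/27, 207.144.184.160/27, 207.144.184.192/27, 207.144.184.224/27


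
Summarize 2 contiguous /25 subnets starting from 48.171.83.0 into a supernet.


Original prefix: /25
Number of subnets: 2 = 2^1
New prefix = 25 - 1 = 24
Supernet: 48.171.83.0/24


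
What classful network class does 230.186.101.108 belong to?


First octet: 230
Binary: 11100110
1110xxxx -> Class D (224-239)
Class D (multicast), default mask N/A


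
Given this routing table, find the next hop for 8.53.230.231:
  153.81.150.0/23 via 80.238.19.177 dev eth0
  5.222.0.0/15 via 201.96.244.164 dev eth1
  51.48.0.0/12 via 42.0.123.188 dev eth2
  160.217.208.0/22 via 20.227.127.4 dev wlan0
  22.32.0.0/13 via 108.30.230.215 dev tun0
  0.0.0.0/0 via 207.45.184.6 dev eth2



Longest prefix match for 8.53.230.231:
  /23 153.81.150.0: no
  /15 5.222.0.0: no
  /12 51.48.0.0: no
  /22 160.217.208.0: no
  /13 22.32.0.0: no
  /0 0.0.0.0: MATCH
Selected: next-hop 207.45.184.6 via eth2 (matched /0)


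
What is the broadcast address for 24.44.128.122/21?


Network: 24.44.128.0/21
Host bits = 11
Set all host bits to 1:
Broadcast: 24.44.135.255


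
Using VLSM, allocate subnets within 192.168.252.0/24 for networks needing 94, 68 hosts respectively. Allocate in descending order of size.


94 hosts -> /25 (126 usable): 192.168.252.0/25
68 hosts -> /25 (126 usable): 192.168.252.128/25
Allocation: 192.168.252.0/25 (94 hosts, 126 usable); 192.168.252.128/25 (68 hosts, 126 usable)


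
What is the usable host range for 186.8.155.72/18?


Network: 186.8.128.0
Broadcast: 186.8.191.255
First usable = network + 1
Last usable = broadcast - 1
Range: 186.8.128.1 to 186.8.191.254


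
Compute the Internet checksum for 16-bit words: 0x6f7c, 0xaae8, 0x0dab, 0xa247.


Sum all words (with carry folding):
+ 0x6f7c = 0x6f7c
+ 0xaae8 = 0x1a65
+ 0x0dab = 0x2810
+ 0xa247 = 0xca57
One's complement: ~0xca57
Checksum = 0x35a8


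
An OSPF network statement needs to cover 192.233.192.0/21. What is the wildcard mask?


Subnet mask: 255.255.248.0
Wildcard = 255.255.255.255 - subnet mask
255 - 255 = 0
255 - 255 = 0
255 - 248 = 7
255 - 0 = 255
Wildcard: 0.0.7.255


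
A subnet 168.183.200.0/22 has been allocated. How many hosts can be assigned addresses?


Host bits = 32 - 22 = 10
Total addresses = 2^10 = 1024
Usable = total - 2 (network and broadcast)
Usable hosts: 1022


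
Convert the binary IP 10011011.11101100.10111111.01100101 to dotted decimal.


10011011 = 155
11101100 = 236
10111111 = 191
01100101 = 101
IP: 155.236.191.101


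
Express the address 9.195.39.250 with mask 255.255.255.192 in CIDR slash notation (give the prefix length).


Binary: 11111111.11111111.11111111.11000000
Count leading 1s
Prefix: /26


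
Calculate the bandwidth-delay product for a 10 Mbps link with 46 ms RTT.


BDP = bandwidth * RTT
= 10 Mbps * 46 ms
= 10 * 1e6 * 46 / 1000 bits
= 460000 bits
= 57500 bytes
= 56.1523 KB
BDP = 460000 bits (57500 bytes)


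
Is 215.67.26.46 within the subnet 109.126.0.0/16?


Subnet network: 109.126.0.0
Test IP AND mask: 215.67.0.0
No, 215.67.26.46 is not in 109.126.0.0/16


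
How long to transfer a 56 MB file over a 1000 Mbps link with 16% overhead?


Effective throughput = 1000 * (1 - 16/100) = 840 Mbps
File size in Mb = 56 * 8 = 448 Mb
Time = 448 / 840
Time = 0.5333 seconds


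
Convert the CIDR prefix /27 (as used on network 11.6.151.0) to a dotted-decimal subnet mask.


/27 means 27 network bits, 5 host bits
Binary: 11111111111111111111111111100000
Mask: 255.255.255.224


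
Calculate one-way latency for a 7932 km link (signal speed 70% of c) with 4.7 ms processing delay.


Speed = 0.7 * 3e5 km/s = 210000 km/s
Propagation delay = 7932 / 210000 = 0.0378 s = 37.7714 ms
Processing delay = 4.7 ms
Total one-way latency = 42.4714 ms


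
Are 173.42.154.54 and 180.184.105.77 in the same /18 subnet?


Mask: 255.255.192.0
173.42.154.54 AND mask = 173.42.128.0
180.184.105.77 AND mask = 180.184.64.0
No, different subnets (173.42.128.0 vs 180.184.64.0)


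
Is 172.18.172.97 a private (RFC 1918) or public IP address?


RFC 1918 private ranges:
  10.0.0.0/8 (10.0.0.0 - 10.255.255.255)
  172.16.0.0/12 (172.16.0.0 - 172.31.255.255)
  192.168.0.0/16 (192.168.0.0 - 192.168.255.255)
Private (in 172.16.0.0/12)


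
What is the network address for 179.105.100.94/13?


IP:   10110011.01101001.01100100.01011110
Mask: 11111111.11111000.00000000.00000000
AND operation:
Net:  10110011.01101000.00000000.00000000
Network: 179.104.0.0/13


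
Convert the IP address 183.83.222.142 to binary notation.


183 = 10110111
83 = 01010011
222 = 11011110
142 = 10001110
Binary: 10110111.01010011.11011110.10001110


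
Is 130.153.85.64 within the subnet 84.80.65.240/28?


Subnet network: 84.80.65.240
Test IP AND mask: 130.153.85.64
No, 130.153.85.64 is not in 84.80.65.240/28


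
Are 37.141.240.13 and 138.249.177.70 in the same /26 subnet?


Mask: 255.255.255.192
37.141.240.13 AND mask = 37.141.240.0
138.249.177.70 AND mask = 138.249.177.64
No, different subnets (37.141.240.0 vs 138.249.177.64)


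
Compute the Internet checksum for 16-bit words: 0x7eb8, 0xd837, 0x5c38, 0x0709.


Sum all words (with carry folding):
+ 0x7eb8 = 0x7eb8
+ 0xd837 = 0x56f0
+ 0x5c38 = 0xb328
+ 0x0709 = 0xba31
One's complement: ~0xba31
Checksum = 0x45ce


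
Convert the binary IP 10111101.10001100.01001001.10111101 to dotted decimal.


10111101 = 189
10001100 = 140
01001001 = 73
10111101 = 189
IP: 189.140.73.189


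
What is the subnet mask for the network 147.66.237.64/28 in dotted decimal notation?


/28 means 28 network bits, 4 host bits
Binary: 11111111111111111111111111110000
Mask: 255.255.255.240


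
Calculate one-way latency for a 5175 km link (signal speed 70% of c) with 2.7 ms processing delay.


Speed = 0.7 * 3e5 km/s = 210000 km/s
Propagation delay = 5175 / 210000 = 0.0246 s = 24.6429 ms
Processing delay = 2.7 ms
Total one-way latency = 27.3429 ms


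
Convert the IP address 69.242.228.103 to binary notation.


69 = 01000101
242 = 11110010
228 = 11100100
103 = 01100111
Binary: 01000101.11110010.11100100.01100111


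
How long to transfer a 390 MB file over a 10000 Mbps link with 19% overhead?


Effective throughput = 10000 * (1 - 19/100) = 8100.0 Mbps
File size in Mb = 390 * 8 = 3120 Mb
Time = 3120 / 8100.0
Time = 0.3852 seconds


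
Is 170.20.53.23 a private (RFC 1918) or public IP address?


RFC 1918 private ranges:
  10.0.0.0/8 (10.0.0.0 - 10.255.255.255)
  172.16.0.0/12 (172.16.0.0 - 172.31.255.255)
  192.168.0.0/16 (192.168.0.0 - 192.168.255.255)
Public (not in any RFC 1918 range)


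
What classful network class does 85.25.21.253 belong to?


First octet: 85
Binary: 01010101
0xxxxxxx -> Class A (1-126)
Class A, default mask 255.0.0.0 (/8)


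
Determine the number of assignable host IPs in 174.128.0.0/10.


Host bits = 32 - 10 = 22
Total addresses = 2^22 = 4194304
Usable = total - 2 (network and broadcast)
Usable hosts: 4194302


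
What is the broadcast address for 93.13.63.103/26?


Network: 93.13.63.64/26
Host bits = 6
Set all host bits to 1:
Broadcast: 93.13.63.127


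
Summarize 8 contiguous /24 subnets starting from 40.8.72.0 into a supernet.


Original prefix: /24
Number of subnets: 8 = 2^3
New prefix = 24 - 3 = 21
Supernet: 40.8.72.0/21


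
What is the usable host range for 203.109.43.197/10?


Network: 203.64.0.0
Broadcast: 203.127.255.255
First usable = network + 1
Last usable = broadcast - 1
Range: 203.64.0.1 to 203.127.255.254


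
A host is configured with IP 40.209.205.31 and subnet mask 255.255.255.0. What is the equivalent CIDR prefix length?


Binary: 11111111.11111111.11111111.00000000
Count leading 1s
Prefix: /24


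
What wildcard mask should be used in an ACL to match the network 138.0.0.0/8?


Subnet mask: 255.0.0.0
Wildcard = 255.255.255.255 - subnet mask
255 - 255 = 0
255 - 0 = 255
255 - 0 = 255
255 - 0 = 255
Wildcard: 0.255.255.255


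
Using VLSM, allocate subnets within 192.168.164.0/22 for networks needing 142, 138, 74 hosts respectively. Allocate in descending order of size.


142 hosts -> /24 (254 usable): 192.168.164.0/24
138 hosts -> /24 (254 usable): 192.168.165.0/24
74 hosts -> /25 (126 usable): 192.168.166.0/25
Allocation: 192.168.164.0/24 (142 hosts, 254 usable); 192.168.165.0/24 (138 hosts, 254 usable); 192.168.166.0/25 (74 hosts, 126 usable)


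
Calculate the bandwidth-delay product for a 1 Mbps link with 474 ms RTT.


BDP = bandwidth * RTT
= 1 Mbps * 474 ms
= 1 * 1e6 * 474 / 1000 bits
= 474000 bits
= 59250 bytes
= 57.8613 KB
BDP = 474000 bits (59250 bytes)


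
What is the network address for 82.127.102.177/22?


IP:   01010010.01111111.01100110.10110001
Mask: 11111111.11111111.11111100.00000000
AND operation:
Net:  01010010.01111111.01100100.00000000
Network: 82.127.100.0/22


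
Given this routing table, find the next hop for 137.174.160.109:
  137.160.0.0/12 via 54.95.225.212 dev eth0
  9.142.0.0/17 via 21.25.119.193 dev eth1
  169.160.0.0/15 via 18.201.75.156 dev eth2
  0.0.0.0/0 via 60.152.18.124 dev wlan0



Longest prefix match for 137.174.160.109:
  /12 137.160.0.0: MATCH
  /17 9.142.0.0: no
  /15 169.160.0.0: no
  /0 0.0.0.0: MATCH
Selected: next-hop 54.95.225.212 via eth0 (matched /12)


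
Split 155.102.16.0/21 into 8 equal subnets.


New prefix = 21 + 3 = 24
Each subnet has 256 addresses
  155.102.16.0/24
  155.102.17.0/24
  155.102.18.0/24
  155.102.19.0/24
  155.102.20.0/24
  155.102.21.0/24
  155.102.22.0/24
  155.102.23.0/24
Subnets: 155.102.16.0/24, 155.102.17.0/24, 155.102.18.0/24, 155.102.19.0/24, 155.102.20.0/24, 155.102.21.0/24, 155.102.22.0/24, 155.102.23.0/24


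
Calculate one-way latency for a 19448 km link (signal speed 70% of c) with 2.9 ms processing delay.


Speed = 0.7 * 3e5 km/s = 210000 km/s
Propagation delay = 19448 / 210000 = 0.0926 s = 92.6095 ms
Processing delay = 2.9 ms
Total one-way latency = 95.5095 ms
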